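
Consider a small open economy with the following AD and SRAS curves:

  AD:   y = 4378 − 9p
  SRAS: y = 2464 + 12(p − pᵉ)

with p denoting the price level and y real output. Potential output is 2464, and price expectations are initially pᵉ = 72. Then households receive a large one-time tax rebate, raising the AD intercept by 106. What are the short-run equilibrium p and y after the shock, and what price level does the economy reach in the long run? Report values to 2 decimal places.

Short run: p = 137.33, y = 3248.00. Long run: p = 224.44.

AD shifts right: new AD is y = 4484 − 9p. With pᵉ = 72, SRAS is y = 1600 + 12p.
Short run: 4484 − 9p = 1600 + 12p gives 2884 = 21p, so p = 137.33 and y = 4484 − 9p = 3248.00.
y = 3248.00 is above potential 2464; expectations adjust and SRAS shifts left until y = 2464.
Long run: on the new AD curve, 2464 = 4484 − 9p gives p = 224.44.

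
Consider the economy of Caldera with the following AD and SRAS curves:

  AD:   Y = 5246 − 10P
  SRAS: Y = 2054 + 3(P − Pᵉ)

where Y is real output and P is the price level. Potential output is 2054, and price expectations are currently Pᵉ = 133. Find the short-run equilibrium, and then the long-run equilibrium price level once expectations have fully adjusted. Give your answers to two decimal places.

Short run: with Pᵉ = 133, SRAS is Y = 1655 + 3P. Setting AD = SRAS gives 3591 = 13P, so P = 276.23 and Y = 5246 − 10P = 2483.69.
Output 2483.69 is above potential 2054, so over time expected prices rise and SRAS shifts left until Y returns to 2054.
Long run: Y = 2054 on the AD curve gives 2054 = 5246 − 10P, so P = 319.20.

Short run: P = 276.23, Y = 2483.69. Long run: P = 319.20.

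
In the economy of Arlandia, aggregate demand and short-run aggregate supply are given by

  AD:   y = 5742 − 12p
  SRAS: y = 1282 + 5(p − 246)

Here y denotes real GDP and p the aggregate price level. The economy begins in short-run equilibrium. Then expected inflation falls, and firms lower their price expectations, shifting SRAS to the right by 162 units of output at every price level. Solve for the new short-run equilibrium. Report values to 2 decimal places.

This is a positive supply shock: SRAS shifts right.
New SRAS: y = 214 + 5p.
Set AD = SRAS: 5742 − 12p = 214 + 5p, so 5528 = 17p and p = 325.18.
Substituting into AD, y = 1839.88.

p = 325.18, y = 1839.88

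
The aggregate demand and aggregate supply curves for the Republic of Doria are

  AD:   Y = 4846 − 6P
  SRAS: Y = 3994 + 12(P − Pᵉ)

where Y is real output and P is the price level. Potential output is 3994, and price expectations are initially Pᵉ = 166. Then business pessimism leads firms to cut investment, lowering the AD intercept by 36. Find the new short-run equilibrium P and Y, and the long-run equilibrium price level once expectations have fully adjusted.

Short run: P = 156, Y = 3874. Long run: P = 136.

AD shifts left: new AD is Y = 4810 − 6P. With Pᵉ = 166, SRAS is Y = 2002 + 12P.
Short run: 4810 − 6P = 2002 + 12P gives 2808 = 18P, so P = 156 and Y = 4810 − 6·156 = 3874.
Y = 3874 is below potential 3994; expectations adjust and SRAS shifts right until Y = 3994.
Long run: on the new AD curve, 3994 = 4810 − 6P gives P = 136.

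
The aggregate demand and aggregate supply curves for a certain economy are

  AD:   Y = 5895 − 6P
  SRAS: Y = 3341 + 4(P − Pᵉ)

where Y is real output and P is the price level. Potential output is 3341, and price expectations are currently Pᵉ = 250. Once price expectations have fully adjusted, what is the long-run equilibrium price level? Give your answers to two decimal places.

Long-run P = 425.67

Short run: with Pᵉ = 250, SRAS is Y = 2341 + 4P. Setting AD = SRAS gives 3554 = 10P, so P = 355.40 and Y = 5895 − 6P = 3762.60.
Output 3762.60 is above potential 3341, so over time expected prices rise and SRAS shifts left until Y returns to 3341.
Long run: Y = 3341 on the AD curve gives 3341 = 5895 − 6P, so P = 425.67.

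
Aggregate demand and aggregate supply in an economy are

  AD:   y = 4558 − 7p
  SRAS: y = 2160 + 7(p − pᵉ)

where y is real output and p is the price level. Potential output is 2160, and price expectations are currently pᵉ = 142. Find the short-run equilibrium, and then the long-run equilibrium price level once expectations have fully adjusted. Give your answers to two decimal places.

Short run: p = 242.29, y = 2862.00. Long run: p = 342.57.

Short run: with pᵉ = 142, SRAS is y = 1166 + 7p. Setting AD = SRAS gives 3392 = 14p, so p = 242.29 and y = 4558 − 7p = 2862.00.
Output 2862.00 is above potential 2160, so over time expected prices rise and SRAS shifts left until y returns to 2160.
Long run: y = 2160 on the AD curve gives 2160 = 4558 − 7p, so p = 342.57.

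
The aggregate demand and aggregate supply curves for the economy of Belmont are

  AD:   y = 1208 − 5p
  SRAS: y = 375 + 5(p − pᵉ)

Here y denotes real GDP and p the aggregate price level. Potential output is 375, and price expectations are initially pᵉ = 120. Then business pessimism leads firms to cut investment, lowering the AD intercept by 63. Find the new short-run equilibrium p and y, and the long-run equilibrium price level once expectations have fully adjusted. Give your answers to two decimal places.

AD shifts left: new AD is y = 1145 − 5p. With pᵉ = 120, SRAS is y = 5p − 225.
Short run: 1145 − 5p = 5p − 225 gives 1370 = 10p, so p = 137.00 and y = 1145 − 5p = 460.00.
y = 460.00 is above potential 375; expectations adjust and SRAS shifts left until y = 375.
Long run: on the new AD curve, 375 = 1145 − 5p gives p = 154.00.

Short run: p = 137.00, y = 460.00. Long run: p = 154.00.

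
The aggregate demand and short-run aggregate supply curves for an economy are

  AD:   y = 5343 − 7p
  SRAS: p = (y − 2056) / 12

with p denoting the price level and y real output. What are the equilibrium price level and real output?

Rearrange SRAS to y = 2056 + 12p.
Set AD = SRAS: 5343 − 7p = 2056 + 12p, so 3287 = 19p and p = 173.
Then y = 5343 − 7·173 = 4132.

p = 173, y = 4132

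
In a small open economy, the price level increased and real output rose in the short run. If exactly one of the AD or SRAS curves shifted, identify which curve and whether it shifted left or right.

P rose and Y rose. An AD shift moves P and Y in the same direction; an SRAS shift moves them in opposite directions.
Here P and Y moved in the same direction, so the AD curve shifted.
Since Y rose, AD shifted right.

AD shifted right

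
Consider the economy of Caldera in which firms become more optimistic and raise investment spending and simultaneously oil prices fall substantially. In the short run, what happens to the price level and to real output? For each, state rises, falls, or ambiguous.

The first event is a positive demand shock: AD shifts right, which by itself pushes P up and Y up.
The second is a favourable supply shock: SRAS shifts right, which by itself pushes P down and Y up.
The two shocks push P in opposite directions, so the effect on P is ambiguous. Both shocks push Y up, so Y rises.

Price level: ambiguous; output: rises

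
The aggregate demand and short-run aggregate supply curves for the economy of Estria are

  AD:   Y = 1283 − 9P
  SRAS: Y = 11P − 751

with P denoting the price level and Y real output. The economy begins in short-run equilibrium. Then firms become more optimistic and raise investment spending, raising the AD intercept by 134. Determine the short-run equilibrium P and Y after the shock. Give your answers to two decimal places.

P = 108.40, Y = 441.40

This is a positive demand shock: AD shifts right.
New AD: Y = 1417 − 9P.
Set AD = SRAS: 1417 − 9P = 11P − 751, so 2168 = 20P and P = 108.40.
Substituting into AD, Y = 441.40.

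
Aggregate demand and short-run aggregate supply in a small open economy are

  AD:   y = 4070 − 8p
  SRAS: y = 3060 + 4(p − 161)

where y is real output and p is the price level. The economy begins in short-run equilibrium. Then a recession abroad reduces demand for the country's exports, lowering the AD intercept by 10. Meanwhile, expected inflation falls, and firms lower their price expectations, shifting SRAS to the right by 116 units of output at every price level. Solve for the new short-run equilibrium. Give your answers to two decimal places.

After both shocks: AD is y = 4060 − 8p and SRAS is y = 2532 + 4p.
Setting them equal: 1528 = 12p, so p = 127.33.
Substituting into AD, y = 3041.33.

p = 127.33, y = 3041.33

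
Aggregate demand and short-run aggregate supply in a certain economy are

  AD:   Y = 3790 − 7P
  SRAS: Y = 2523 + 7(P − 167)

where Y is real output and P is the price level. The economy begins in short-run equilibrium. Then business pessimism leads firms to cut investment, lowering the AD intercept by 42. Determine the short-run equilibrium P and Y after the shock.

P = 171, Y = 2551

This is a negative demand shock: AD shifts left.
New AD: Y = 3748 − 7P.
SRAS can be written Y = 1354 + 7P.
Set AD = SRAS: 3748 − 7P = 1354 + 7P, so 2394 = 14P and P = 171.
Y = 3748 − 7·171 = 2551.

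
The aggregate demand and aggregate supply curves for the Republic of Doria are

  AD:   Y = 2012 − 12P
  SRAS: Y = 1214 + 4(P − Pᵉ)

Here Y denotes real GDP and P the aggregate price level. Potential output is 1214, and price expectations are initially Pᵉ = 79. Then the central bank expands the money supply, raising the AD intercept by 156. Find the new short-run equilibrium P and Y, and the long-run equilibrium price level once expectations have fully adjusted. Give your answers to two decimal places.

AD shifts right: new AD is Y = 2168 − 12P. With Pᵉ = 79, SRAS is Y = 898 + 4P.
Short run: 2168 − 12P = 898 + 4P gives 1270 = 16P, so P = 79.38 and Y = 2168 − 12P = 1215.50.
Y = 1215.50 is above potential 1214; expectations adjust and SRAS shifts left until Y = 1214.
Long run: on the new AD curve, 1214 = 2168 − 12P gives P = 79.50.

Short run: P = 79.38, Y = 1215.50. Long run: P = 79.50.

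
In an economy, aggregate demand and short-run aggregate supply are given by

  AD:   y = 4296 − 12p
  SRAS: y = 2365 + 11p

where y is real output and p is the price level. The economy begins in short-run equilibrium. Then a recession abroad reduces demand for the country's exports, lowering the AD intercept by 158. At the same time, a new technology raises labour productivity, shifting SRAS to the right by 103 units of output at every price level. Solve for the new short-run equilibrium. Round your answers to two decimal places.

After both shocks: AD is y = 4138 − 12p and SRAS is y = 2468 + 11p.
Setting them equal: 1670 = 23p, so p = 72.61.
Substituting into AD, y = 3266.70.

p = 72.61, y = 3266.70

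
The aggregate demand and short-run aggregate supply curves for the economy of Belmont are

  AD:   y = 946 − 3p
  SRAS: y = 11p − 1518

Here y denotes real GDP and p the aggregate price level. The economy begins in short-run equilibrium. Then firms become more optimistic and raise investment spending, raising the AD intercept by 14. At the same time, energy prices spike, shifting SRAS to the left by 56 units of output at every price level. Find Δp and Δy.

Δp = +5, Δy = -1

After both shocks: AD is y = 960 − 3p and SRAS is y = 11p − 1574.
Setting them equal: 2534 = 14p, so p = 181.
y = 960 − 3·181 = 417.
Initially p = 176, y = 418, so Δp = +5 and Δy = -1.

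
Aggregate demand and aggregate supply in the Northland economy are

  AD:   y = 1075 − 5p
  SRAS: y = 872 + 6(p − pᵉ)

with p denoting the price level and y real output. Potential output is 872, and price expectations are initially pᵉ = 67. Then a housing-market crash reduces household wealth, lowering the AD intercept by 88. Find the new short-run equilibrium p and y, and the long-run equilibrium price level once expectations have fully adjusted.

Short run: p = 47, y = 752. Long run: p = 23.

AD shifts left: new AD is y = 987 − 5p. With pᵉ = 67, SRAS is y = 470 + 6p.
Short run: 987 − 5p = 470 + 6p gives 517 = 11p, so p = 47 and y = 987 − 5·47 = 752.
y = 752 is below potential 872; expectations adjust and SRAS shifts right until y = 872.
Long run: on the new AD curve, 872 = 987 − 5p gives p = 23.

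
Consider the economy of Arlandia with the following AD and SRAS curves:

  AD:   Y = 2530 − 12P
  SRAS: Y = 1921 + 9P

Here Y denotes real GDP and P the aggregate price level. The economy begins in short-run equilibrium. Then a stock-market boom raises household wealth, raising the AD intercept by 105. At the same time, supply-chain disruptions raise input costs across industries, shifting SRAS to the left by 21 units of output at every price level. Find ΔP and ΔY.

ΔP = +6, ΔY = +33

After both shocks: AD is Y = 2635 − 12P and SRAS is Y = 1900 + 9P.
Setting them equal: 735 = 21P, so P = 35.
Y = 2635 − 12·35 = 2215.
Initially P = 29, Y = 2182, so ΔP = +6 and ΔY = +33.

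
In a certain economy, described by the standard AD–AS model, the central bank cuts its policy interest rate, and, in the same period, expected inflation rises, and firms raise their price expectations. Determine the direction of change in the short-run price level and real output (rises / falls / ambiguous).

Price level: rises; output: ambiguous

The first event is a positive demand shock: AD shifts right, which by itself pushes P up and Y up.
The second is an adverse supply shock: SRAS shifts left, which by itself pushes P up and Y down.
Both shocks push P up, so P rises. The two shocks push Y in opposite directions, so the effect on Y is ambiguous.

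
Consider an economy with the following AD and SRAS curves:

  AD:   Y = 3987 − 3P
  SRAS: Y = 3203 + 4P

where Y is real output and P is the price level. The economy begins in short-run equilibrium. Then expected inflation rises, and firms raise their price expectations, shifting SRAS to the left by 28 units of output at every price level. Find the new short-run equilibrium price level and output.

This is a negative supply shock: SRAS shifts left.
New SRAS: Y = 3175 + 4P.
Set AD = SRAS: 3987 − 3P = 3175 + 4P, so 812 = 7P and P = 116.
Y = 3987 − 3·116 = 3639.

P = 116, Y = 3639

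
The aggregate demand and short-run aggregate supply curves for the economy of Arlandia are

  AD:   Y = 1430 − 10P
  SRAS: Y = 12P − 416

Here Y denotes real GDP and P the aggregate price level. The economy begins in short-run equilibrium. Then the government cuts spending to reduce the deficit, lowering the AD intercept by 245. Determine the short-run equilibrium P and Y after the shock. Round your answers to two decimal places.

This is a negative demand shock: AD shifts left.
New AD: Y = 1185 − 10P.
Set AD = SRAS: 1185 − 10P = 12P − 416, so 1601 = 22P and P = 72.77.
Substituting into AD, Y = 457.27.

P = 72.77, Y = 457.27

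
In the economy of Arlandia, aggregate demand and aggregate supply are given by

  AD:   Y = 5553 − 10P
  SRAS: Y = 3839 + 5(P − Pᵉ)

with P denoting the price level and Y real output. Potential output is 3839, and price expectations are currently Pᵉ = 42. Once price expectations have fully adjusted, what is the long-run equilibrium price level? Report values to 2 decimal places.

Long-run P = 171.40

Short run: with Pᵉ = 42, SRAS is Y = 3629 + 5P. Setting AD = SRAS gives 1924 = 15P, so P = 128.27 and Y = 5553 − 10P = 4270.33.
Output 4270.33 is above potential 3839, so over time expected prices rise and SRAS shifts left until Y returns to 3839.
Long run: Y = 3839 on the AD curve gives 3839 = 5553 − 10P, so P = 171.40.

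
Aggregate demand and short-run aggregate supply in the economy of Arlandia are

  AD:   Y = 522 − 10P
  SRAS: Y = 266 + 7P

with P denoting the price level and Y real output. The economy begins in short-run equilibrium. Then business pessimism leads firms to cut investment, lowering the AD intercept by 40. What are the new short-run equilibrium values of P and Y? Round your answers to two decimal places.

This is a negative demand shock: AD shifts left.
New AD: Y = 482 − 10P.
Set AD = SRAS: 482 − 10P = 266 + 7P, so 216 = 17P and P = 12.71.
Substituting into AD, Y = 354.94.

P = 12.71, Y = 354.94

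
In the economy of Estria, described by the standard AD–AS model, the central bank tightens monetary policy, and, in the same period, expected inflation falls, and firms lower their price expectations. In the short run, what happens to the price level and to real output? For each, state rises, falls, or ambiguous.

The first event is a negative demand shock: AD shifts left, which by itself pushes P down and Y down.
The second is a favourable supply shock: SRAS shifts right, which by itself pushes P down and Y up.
Both shocks push P down, so P falls. The two shocks push Y in opposite directions, so the effect on Y is ambiguous.

Price level: falls; output: ambiguous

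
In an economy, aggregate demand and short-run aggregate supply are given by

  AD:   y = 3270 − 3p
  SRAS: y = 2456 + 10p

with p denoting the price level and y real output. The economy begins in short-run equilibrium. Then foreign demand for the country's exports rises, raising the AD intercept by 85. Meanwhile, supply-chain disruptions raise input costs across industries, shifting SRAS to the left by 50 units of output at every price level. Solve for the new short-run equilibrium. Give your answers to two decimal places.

After both shocks: AD is y = 3355 − 3p and SRAS is y = 2406 + 10p.
Setting them equal: 949 = 13p, so p = 73.00.
Substituting into AD, y = 3136.00.

p = 73.00, y = 3136.00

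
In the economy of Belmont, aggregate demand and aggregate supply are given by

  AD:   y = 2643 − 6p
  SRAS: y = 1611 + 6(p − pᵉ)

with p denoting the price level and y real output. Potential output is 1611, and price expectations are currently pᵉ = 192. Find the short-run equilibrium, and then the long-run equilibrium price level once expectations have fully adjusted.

Short run: p = 182, y = 1551. Long run: p = 172.

Short run: with pᵉ = 192, SRAS is y = 459 + 6p. Setting AD = SRAS gives 2184 = 12p, so p = 182 and y = 2643 − 6·182 = 1551.
Output 1551 is below potential 1611, so over time expected prices fall and SRAS shifts right until y returns to 1611.
Long run: y = 1611 on the AD curve gives 1611 = 2643 − 6p, so p = 172.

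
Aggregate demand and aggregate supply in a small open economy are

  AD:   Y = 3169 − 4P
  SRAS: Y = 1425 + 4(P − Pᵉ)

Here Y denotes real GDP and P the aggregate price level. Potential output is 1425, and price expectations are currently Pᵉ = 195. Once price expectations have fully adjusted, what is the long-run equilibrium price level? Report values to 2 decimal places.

Long-run P = 436.00

Short run: with Pᵉ = 195, SRAS is Y = 645 + 4P. Setting AD = SRAS gives 2524 = 8P, so P = 315.50 and Y = 3169 − 4P = 1907.00.
Output 1907.00 is above potential 1425, so over time expected prices rise and SRAS shifts left until Y returns to 1425.
Long run: Y = 1425 on the AD curve gives 1425 = 3169 − 4P, so P = 436.00.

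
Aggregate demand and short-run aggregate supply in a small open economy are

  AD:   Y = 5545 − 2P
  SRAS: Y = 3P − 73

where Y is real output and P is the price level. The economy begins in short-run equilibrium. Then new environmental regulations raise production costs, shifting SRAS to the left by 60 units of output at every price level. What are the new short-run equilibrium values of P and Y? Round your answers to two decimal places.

P = 1135.60, Y = 3273.80

This is a negative supply shock: SRAS shifts left.
New SRAS: Y = 3P − 133.
Set AD = SRAS: 5545 − 2P = 3P − 133, so 5678 = 5P and P = 1135.60.
Substituting into AD, Y = 3273.80.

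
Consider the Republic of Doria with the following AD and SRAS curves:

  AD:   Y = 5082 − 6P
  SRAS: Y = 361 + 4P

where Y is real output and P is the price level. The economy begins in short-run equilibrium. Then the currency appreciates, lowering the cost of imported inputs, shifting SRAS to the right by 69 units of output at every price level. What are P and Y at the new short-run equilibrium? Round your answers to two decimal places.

This is a positive supply shock: SRAS shifts right.
New SRAS: Y = 430 + 4P.
Set AD = SRAS: 5082 − 6P = 430 + 4P, so 4652 = 10P and P = 465.20.
Substituting into AD, Y = 2290.80.

P = 465.20, Y = 2290.80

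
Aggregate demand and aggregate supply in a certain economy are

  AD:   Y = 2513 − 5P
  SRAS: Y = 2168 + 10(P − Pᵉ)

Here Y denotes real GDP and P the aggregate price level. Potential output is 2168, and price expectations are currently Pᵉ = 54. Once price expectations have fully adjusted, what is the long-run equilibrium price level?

Long-run P = 69

Short run: with Pᵉ = 54, SRAS is Y = 1628 + 10P. Setting AD = SRAS gives 885 = 15P, so P = 59 and Y = 2513 − 5·59 = 2218.
Output 2218 is above potential 2168, so over time expected prices rise and SRAS shifts left until Y returns to 2168.
Long run: Y = 2168 on the AD curve gives 2168 = 2513 − 5P, so P = 69.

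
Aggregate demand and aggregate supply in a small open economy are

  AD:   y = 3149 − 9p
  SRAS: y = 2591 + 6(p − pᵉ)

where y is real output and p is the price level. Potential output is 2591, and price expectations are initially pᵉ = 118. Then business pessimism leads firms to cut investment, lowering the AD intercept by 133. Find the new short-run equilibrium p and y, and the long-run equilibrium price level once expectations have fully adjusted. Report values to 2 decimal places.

Short run: p = 75.53, y = 2336.20. Long run: p = 47.22.

AD shifts left: new AD is y = 3016 − 9p. With pᵉ = 118, SRAS is y = 1883 + 6p.
Short run: 3016 − 9p = 1883 + 6p gives 1133 = 15p, so p = 75.53 and y = 3016 − 9p = 2336.20.
y = 2336.20 is below potential 2591; expectations adjust and SRAS shifts right until y = 2591.
Long run: on the new AD curve, 2591 = 3016 − 9p gives p = 47.22.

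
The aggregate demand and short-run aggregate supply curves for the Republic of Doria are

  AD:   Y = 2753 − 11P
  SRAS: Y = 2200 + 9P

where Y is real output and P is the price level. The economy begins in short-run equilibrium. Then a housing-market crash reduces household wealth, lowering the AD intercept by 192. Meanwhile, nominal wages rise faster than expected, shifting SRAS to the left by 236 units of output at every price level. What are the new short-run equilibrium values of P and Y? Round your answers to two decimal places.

After both shocks: AD is Y = 2561 − 11P and SRAS is Y = 1964 + 9P.
Setting them equal: 597 = 20P, so P = 29.85.
Substituting into AD, Y = 2232.65.

P = 29.85, Y = 2232.65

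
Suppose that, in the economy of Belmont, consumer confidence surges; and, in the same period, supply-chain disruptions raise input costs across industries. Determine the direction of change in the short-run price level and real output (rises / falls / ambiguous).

The first event is a positive demand shock: AD shifts right, which by itself pushes P up and Y up.
The second is an adverse supply shock: SRAS shifts left, which by itself pushes P up and Y down.
Both shocks push P up, so P rises. The two shocks push Y in opposite directions, so the effect on Y is ambiguous.

Price level: rises; output: ambiguous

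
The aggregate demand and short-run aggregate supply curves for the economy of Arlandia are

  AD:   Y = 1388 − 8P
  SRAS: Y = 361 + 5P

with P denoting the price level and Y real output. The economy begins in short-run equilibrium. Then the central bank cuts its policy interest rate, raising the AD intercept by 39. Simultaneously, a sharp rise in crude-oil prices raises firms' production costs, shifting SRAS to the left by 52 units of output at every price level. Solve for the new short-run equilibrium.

After both shocks: AD is Y = 1427 − 8P and SRAS is Y = 309 + 5P.
Setting them equal: 1118 = 13P, so P = 86.
Y = 1427 − 8·86 = 739.

P = 86, Y = 739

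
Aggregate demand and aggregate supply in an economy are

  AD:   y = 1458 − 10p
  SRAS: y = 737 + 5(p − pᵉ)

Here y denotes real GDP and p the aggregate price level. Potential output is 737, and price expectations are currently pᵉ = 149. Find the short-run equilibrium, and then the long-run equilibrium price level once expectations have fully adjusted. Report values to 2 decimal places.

Short run: with pᵉ = 149, SRAS is y = 5p − 8. Setting AD = SRAS gives 1466 = 15p, so p = 97.73 and y = 1458 − 10p = 480.67.
Output 480.67 is below potential 737, so over time expected prices fall and SRAS shifts right until y returns to 737.
Long run: y = 737 on the AD curve gives 737 = 1458 − 10p, so p = 72.10.

Short run: p = 97.73, y = 480.67. Long run: p = 72.10.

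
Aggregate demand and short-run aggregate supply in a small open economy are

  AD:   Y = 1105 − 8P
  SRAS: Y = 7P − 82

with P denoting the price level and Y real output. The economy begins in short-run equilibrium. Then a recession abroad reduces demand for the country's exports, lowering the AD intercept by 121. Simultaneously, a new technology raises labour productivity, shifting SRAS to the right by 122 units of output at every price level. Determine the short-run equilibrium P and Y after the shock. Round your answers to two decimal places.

After both shocks: AD is Y = 984 − 8P and SRAS is Y = 40 + 7P.
Setting them equal: 944 = 15P, so P = 62.93.
Substituting into AD, Y = 480.53.

P = 62.93, Y = 480.53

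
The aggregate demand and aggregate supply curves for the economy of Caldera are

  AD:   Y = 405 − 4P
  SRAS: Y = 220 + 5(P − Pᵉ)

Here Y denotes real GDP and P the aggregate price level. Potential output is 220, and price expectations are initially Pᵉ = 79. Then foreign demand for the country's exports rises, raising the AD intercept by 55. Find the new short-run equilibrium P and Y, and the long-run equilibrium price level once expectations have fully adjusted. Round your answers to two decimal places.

Short run: P = 70.56, Y = 177.78. Long run: P = 60.00.

AD shifts right: new AD is Y = 460 − 4P. With Pᵉ = 79, SRAS is Y = 5P − 175.
Short run: 460 − 4P = 5P − 175 gives 635 = 9P, so P = 70.56 and Y = 460 − 4P = 177.78.
Y = 177.78 is below potential 220; expectations adjust and SRAS shifts right until Y = 220.
Long run: on the new AD curve, 220 = 460 − 4P gives P = 60.00.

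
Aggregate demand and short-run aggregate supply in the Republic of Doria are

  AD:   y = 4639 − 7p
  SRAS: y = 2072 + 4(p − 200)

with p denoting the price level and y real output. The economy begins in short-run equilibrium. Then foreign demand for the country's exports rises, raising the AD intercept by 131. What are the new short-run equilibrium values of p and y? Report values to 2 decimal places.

This is a positive demand shock: AD shifts right.
New AD: y = 4770 − 7p.
SRAS can be written y = 1272 + 4p.
Set AD = SRAS: 4770 − 7p = 1272 + 4p, so 3498 = 11p and p = 318.00.
Substituting into AD, y = 2544.00.

p = 318.00, y = 2544.00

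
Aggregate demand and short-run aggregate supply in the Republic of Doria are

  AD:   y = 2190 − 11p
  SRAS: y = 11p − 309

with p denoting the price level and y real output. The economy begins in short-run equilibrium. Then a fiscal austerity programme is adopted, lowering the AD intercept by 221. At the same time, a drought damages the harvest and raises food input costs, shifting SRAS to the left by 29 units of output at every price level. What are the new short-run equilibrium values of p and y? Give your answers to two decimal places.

After both shocks: AD is y = 1969 − 11p and SRAS is y = 11p − 338.
Setting them equal: 2307 = 22p, so p = 104.86.
Substituting into AD, y = 815.50.

p = 104.86, y = 815.50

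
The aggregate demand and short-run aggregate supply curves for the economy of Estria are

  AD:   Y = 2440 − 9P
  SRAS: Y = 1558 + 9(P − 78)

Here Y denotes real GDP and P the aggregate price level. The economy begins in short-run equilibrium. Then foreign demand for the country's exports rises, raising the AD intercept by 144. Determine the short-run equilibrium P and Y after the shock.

This is a positive demand shock: AD shifts right.
New AD: Y = 2584 − 9P.
SRAS can be written Y = 856 + 9P.
Set AD = SRAS: 2584 − 9P = 856 + 9P, so 1728 = 18P and P = 96.
Y = 2584 − 9·96 = 1720.

P = 96, Y = 1720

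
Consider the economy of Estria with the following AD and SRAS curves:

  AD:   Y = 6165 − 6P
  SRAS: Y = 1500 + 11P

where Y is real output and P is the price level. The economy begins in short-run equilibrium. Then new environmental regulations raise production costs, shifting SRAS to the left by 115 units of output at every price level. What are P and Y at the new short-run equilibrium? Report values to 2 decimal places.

This is a negative supply shock: SRAS shifts left.
New SRAS: Y = 1385 + 11P.
Set AD = SRAS: 6165 − 6P = 1385 + 11P, so 4780 = 17P and P = 281.18.
Substituting into AD, Y = 4477.94.

P = 281.18, Y = 4477.94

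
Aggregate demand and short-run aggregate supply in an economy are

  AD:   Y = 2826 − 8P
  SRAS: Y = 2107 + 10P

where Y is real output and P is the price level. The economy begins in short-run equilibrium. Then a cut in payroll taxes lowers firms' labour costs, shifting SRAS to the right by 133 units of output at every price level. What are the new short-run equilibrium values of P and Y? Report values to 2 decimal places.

This is a positive supply shock: SRAS shifts right.
New SRAS: Y = 2240 + 10P.
Set AD = SRAS: 2826 − 8P = 2240 + 10P, so 586 = 18P and P = 32.56.
Substituting into AD, Y = 2565.56.

P = 32.56, Y = 2565.56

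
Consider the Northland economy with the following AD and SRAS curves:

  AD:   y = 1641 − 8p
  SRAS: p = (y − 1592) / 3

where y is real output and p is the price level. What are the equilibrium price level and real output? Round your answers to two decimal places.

Rearrange SRAS to y = 1592 + 3p.
Set AD = SRAS: 1641 − 8p = 1592 + 3p, so 49 = 11p and p = 4.45.
Substituting into AD, y = 1641 − 8p = 1605.36.

p = 4.45, y = 1605.36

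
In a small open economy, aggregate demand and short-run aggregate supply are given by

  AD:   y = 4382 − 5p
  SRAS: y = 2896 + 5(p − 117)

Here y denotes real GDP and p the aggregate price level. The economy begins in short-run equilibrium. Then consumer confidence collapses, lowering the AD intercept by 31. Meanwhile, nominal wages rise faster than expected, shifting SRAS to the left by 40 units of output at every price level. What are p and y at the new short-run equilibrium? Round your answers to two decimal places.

p = 208.00, y = 3311.00

After both shocks: AD is y = 4351 − 5p and SRAS is y = 2271 + 5p.
Setting them equal: 2080 = 10p, so p = 208.00.
Substituting into AD, y = 3311.00.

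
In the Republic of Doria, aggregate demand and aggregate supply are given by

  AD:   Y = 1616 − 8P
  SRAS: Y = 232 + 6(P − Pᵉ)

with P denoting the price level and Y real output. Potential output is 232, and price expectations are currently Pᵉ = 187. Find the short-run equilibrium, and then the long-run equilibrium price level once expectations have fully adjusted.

Short run: with Pᵉ = 187, SRAS is Y = 6P − 890. Setting AD = SRAS gives 2506 = 14P, so P = 179 and Y = 1616 − 8·179 = 184.
Output 184 is below potential 232, so over time expected prices fall and SRAS shifts right until Y returns to 232.
Long run: Y = 232 on the AD curve gives 232 = 1616 − 8P, so P = 173.

Short run: P = 179, Y = 184. Long run: P = 173.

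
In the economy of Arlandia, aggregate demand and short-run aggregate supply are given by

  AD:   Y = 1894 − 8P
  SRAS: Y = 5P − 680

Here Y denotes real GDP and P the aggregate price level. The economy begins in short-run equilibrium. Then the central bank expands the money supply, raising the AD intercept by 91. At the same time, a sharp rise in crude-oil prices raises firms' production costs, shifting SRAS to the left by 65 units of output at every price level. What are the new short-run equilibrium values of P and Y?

After both shocks: AD is Y = 1985 − 8P and SRAS is Y = 5P − 745.
Setting them equal: 2730 = 13P, so P = 210.
Y = 1985 − 8·210 = 305.

P = 210, Y = 305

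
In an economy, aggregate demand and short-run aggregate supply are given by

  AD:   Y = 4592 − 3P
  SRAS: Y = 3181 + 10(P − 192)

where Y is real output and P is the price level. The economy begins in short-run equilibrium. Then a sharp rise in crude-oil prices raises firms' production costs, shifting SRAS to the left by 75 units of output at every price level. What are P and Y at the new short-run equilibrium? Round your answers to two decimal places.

P = 262.00, Y = 3806.00

This is a negative supply shock: SRAS shifts left.
New SRAS: Y = 1186 + 10P.
Set AD = SRAS: 4592 − 3P = 1186 + 10P, so 3406 = 13P and P = 262.00.
Substituting into AD, Y = 3806.00.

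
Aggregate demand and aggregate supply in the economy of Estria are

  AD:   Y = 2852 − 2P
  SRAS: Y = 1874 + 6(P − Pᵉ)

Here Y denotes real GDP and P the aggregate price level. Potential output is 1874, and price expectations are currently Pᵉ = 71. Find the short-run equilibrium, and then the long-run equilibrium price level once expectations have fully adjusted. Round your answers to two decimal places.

Short run: with Pᵉ = 71, SRAS is Y = 1448 + 6P. Setting AD = SRAS gives 1404 = 8P, so P = 175.50 and Y = 2852 − 2P = 2501.00.
Output 2501.00 is above potential 1874, so over time expected prices rise and SRAS shifts left until Y returns to 1874.
Long run: Y = 1874 on the AD curve gives 1874 = 2852 − 2P, so P = 489.00.

Short run: P = 175.50, Y = 2501.00. Long run: P = 489.00.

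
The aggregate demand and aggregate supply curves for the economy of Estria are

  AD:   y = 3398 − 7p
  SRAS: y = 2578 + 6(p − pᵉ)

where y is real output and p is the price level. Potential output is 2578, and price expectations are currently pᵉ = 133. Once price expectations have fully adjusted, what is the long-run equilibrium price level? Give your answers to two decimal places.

Long-run p = 117.14

Short run: with pᵉ = 133, SRAS is y = 1780 + 6p. Setting AD = SRAS gives 1618 = 13p, so p = 124.46 and y = 3398 − 7p = 2526.77.
Output 2526.77 is below potential 2578, so over time expected prices fall and SRAS shifts right until y returns to 2578.
Long run: y = 2578 on the AD curve gives 2578 = 3398 − 7p, so p = 117.14.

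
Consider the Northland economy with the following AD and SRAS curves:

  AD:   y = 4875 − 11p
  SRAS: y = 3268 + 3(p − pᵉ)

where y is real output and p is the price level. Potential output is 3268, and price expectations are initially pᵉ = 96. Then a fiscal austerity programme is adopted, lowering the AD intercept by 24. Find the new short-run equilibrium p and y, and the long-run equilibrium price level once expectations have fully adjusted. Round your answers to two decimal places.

Short run: p = 133.64, y = 3380.93. Long run: p = 143.91.

AD shifts left: new AD is y = 4851 − 11p. With pᵉ = 96, SRAS is y = 2980 + 3p.
Short run: 4851 − 11p = 2980 + 3p gives 1871 = 14p, so p = 133.64 and y = 4851 − 11p = 3380.93.
y = 3380.93 is above potential 3268; expectations adjust and SRAS shifts left until y = 3268.
Long run: on the new AD curve, 3268 = 4851 − 11p gives p = 143.91.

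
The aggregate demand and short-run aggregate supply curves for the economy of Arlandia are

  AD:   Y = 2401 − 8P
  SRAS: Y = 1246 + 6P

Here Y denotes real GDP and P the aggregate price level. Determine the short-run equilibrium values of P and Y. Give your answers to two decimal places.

Set AD = SRAS: 2401 − 8P = 1246 + 6P, so 1155 = 14P and P = 82.50.
Substituting into AD, Y = 2401 − 8P = 1741.00.

P = 82.50, Y = 1741.00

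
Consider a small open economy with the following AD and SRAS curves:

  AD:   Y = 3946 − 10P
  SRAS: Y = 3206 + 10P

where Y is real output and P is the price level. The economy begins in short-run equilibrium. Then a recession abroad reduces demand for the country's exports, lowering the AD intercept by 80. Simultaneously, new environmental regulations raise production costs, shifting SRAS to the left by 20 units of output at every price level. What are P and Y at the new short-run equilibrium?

P = 34, Y = 3526

After both shocks: AD is Y = 3866 − 10P and SRAS is Y = 3186 + 10P.
Setting them equal: 680 = 20P, so P = 34.
Y = 3866 − 10·34 = 3526.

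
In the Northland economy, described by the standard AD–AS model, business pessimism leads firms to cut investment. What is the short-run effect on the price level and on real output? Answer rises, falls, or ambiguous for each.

Price level: falls; output: falls

This is a negative demand shock: AD shifts left.
Moving along the upward-sloping SRAS curve, P falls and Y falls.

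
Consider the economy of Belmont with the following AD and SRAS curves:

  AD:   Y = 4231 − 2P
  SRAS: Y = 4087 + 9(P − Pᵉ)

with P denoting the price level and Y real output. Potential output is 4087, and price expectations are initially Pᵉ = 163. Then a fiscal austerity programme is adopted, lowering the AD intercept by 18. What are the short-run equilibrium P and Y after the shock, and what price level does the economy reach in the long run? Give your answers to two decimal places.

AD shifts left: new AD is Y = 4213 − 2P. With Pᵉ = 163, SRAS is Y = 2620 + 9P.
Short run: 4213 − 2P = 2620 + 9P gives 1593 = 11P, so P = 144.82 and Y = 4213 − 2P = 3923.36.
Y = 3923.36 is below potential 4087; expectations adjust and SRAS shifts right until Y = 4087.
Long run: on the new AD curve, 4087 = 4213 − 2P gives P = 63.00.

Short run: P = 144.82, Y = 3923.36. Long run: P = 63.00.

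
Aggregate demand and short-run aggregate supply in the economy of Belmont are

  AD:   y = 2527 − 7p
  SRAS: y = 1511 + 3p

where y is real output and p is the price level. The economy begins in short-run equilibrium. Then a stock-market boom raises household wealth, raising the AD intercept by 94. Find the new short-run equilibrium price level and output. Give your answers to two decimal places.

p = 111.00, y = 1844.00

This is a positive demand shock: AD shifts right.
New AD: y = 2621 − 7p.
Set AD = SRAS: 2621 − 7p = 1511 + 3p, so 1110 = 10p and p = 111.00.
Substituting into AD, y = 1844.00.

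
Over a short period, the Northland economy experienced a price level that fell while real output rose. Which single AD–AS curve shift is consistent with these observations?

P fell and Y rose. An AD shift moves P and Y in the same direction; an SRAS shift moves them in opposite directions.
Here P and Y moved in opposite directions, so the SRAS curve shifted.
Since Y rose, SRAS shifted right.

SRAS shifted right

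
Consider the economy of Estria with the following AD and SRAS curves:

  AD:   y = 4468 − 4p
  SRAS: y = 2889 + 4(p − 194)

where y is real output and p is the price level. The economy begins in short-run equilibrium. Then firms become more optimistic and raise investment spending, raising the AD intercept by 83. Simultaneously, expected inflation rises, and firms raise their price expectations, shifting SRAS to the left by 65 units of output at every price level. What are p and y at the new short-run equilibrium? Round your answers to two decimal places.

After both shocks: AD is y = 4551 − 4p and SRAS is y = 2048 + 4p.
Setting them equal: 2503 = 8p, so p = 312.88.
Substituting into AD, y = 3299.50.

p = 312.88, y = 3299.50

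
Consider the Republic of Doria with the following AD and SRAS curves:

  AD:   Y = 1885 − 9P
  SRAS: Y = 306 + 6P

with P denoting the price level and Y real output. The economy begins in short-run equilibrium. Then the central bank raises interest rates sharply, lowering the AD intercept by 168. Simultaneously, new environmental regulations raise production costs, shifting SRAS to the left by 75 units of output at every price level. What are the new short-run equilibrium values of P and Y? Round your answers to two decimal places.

P = 99.07, Y = 825.40

After both shocks: AD is Y = 1717 − 9P and SRAS is Y = 231 + 6P.
Setting them equal: 1486 = 15P, so P = 99.07.
Substituting into AD, Y = 825.40.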